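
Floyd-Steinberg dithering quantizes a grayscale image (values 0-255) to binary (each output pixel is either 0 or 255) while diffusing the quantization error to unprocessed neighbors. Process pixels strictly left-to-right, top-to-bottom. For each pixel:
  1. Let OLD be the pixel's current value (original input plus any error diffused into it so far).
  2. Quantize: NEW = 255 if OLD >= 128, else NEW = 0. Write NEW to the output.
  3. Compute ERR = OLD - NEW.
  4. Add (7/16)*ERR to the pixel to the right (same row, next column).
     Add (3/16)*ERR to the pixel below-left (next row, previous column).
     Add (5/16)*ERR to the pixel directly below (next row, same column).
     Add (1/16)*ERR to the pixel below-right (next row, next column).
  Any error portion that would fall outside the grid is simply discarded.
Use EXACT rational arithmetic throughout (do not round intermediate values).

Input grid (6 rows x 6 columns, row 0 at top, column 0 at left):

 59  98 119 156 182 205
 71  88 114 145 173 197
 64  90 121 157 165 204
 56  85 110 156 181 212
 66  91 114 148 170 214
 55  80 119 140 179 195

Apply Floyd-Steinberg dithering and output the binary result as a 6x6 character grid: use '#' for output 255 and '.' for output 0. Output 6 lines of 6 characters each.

(0,0): OLD=59 → NEW=0, ERR=59
(0,1): OLD=1981/16 → NEW=0, ERR=1981/16
(0,2): OLD=44331/256 → NEW=255, ERR=-20949/256
(0,3): OLD=492333/4096 → NEW=0, ERR=492333/4096
(0,4): OLD=15373883/65536 → NEW=255, ERR=-1337797/65536
(0,5): OLD=205593501/1048576 → NEW=255, ERR=-61793379/1048576
(1,0): OLD=28839/256 → NEW=0, ERR=28839/256
(1,1): OLD=336529/2048 → NEW=255, ERR=-185711/2048
(1,2): OLD=5179365/65536 → NEW=0, ERR=5179365/65536
(1,3): OLD=54577345/262144 → NEW=255, ERR=-12269375/262144
(1,4): OLD=2392549219/16777216 → NEW=255, ERR=-1885640861/16777216
(1,5): OLD=34396352453/268435456 → NEW=255, ERR=-34054688827/268435456
(2,0): OLD=2693579/32768 → NEW=0, ERR=2693579/32768
(2,1): OLD=125289065/1048576 → NEW=0, ERR=125289065/1048576
(2,2): OLD=3079099259/16777216 → NEW=255, ERR=-1199090821/16777216
(2,3): OLD=12746762851/134217728 → NEW=0, ERR=12746762851/134217728
(2,4): OLD=621545108393/4294967296 → NEW=255, ERR=-473671552087/4294967296
(2,5): OLD=7495973222959/68719476736 → NEW=0, ERR=7495973222959/68719476736
(3,0): OLD=1746363931/16777216 → NEW=0, ERR=1746363931/16777216
(3,1): OLD=21423263231/134217728 → NEW=255, ERR=-12802257409/134217728
(3,2): OLD=76460527725/1073741824 → NEW=0, ERR=76460527725/1073741824
(3,3): OLD=13172633296839/68719476736 → NEW=255, ERR=-4350833270841/68719476736
(3,4): OLD=79838154906599/549755813888 → NEW=255, ERR=-60349577634841/549755813888
(3,5): OLD=1681533647515433/8796093022208 → NEW=255, ERR=-561470073147607/8796093022208
(4,0): OLD=173181705781/2147483648 → NEW=0, ERR=173181705781/2147483648
(4,1): OLD=3997125288753/34359738368 → NEW=0, ERR=3997125288753/34359738368
(4,2): OLD=186164192875075/1099511627776 → NEW=255, ERR=-94211272207805/1099511627776
(4,3): OLD=1312296082033007/17592186044416 → NEW=0, ERR=1312296082033007/17592186044416
(4,4): OLD=42898252437247071/281474976710656 → NEW=255, ERR=-28877866623970209/281474976710656
(4,5): OLD=640891058436838969/4503599627370496 → NEW=255, ERR=-507526846542637511/4503599627370496
(5,0): OLD=56082482092579/549755813888 → NEW=0, ERR=56082482092579/549755813888
(5,1): OLD=2638104895786323/17592186044416 → NEW=255, ERR=-1847902545539757/17592186044416
(5,2): OLD=9503359513552961/140737488355328 → NEW=0, ERR=9503359513552961/140737488355328
(5,3): OLD=757782982027142747/4503599627370496 → NEW=255, ERR=-390634922952333733/4503599627370496
(5,4): OLD=833375349947210619/9007199254740992 → NEW=0, ERR=833375349947210619/9007199254740992
(5,5): OLD=27936728927028947575/144115188075855872 → NEW=255, ERR=-8812644032314299785/144115188075855872
Row 0: ..#.##
Row 1: .#.###
Row 2: ..#.#.
Row 3: .#.###
Row 4: ..#.##
Row 5: .#.#.#

Answer: ..#.##
.#.###
..#.#.
.#.###
..#.##
.#.#.#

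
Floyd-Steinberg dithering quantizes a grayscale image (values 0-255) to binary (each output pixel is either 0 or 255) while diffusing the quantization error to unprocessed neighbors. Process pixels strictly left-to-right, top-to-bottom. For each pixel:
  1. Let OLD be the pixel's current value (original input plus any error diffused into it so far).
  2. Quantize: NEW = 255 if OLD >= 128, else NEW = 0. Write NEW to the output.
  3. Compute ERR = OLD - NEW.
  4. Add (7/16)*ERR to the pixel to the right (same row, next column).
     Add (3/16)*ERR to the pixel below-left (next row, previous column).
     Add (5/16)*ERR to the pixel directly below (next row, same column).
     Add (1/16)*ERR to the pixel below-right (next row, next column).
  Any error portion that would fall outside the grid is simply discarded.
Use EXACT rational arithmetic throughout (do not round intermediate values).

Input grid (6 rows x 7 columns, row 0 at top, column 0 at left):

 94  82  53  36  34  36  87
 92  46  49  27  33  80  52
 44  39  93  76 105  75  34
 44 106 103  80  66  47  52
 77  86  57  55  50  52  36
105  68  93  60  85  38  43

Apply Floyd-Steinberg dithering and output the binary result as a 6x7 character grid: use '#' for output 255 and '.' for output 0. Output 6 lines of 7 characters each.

Answer: .......
#.#..#.
....#..
.#.#...
.....#.
#.#.#..

Derivation:
(0,0): OLD=94 → NEW=0, ERR=94
(0,1): OLD=985/8 → NEW=0, ERR=985/8
(0,2): OLD=13679/128 → NEW=0, ERR=13679/128
(0,3): OLD=169481/2048 → NEW=0, ERR=169481/2048
(0,4): OLD=2300479/32768 → NEW=0, ERR=2300479/32768
(0,5): OLD=34977721/524288 → NEW=0, ERR=34977721/524288
(0,6): OLD=974652943/8388608 → NEW=0, ERR=974652943/8388608
(1,0): OLD=18491/128 → NEW=255, ERR=-14149/128
(1,1): OLD=63517/1024 → NEW=0, ERR=63517/1024
(1,2): OLD=4349793/32768 → NEW=255, ERR=-4006047/32768
(1,3): OLD=2518797/131072 → NEW=0, ERR=2518797/131072
(1,4): OLD=679708999/8388608 → NEW=0, ERR=679708999/8388608
(1,5): OLD=10903240183/67108864 → NEW=255, ERR=-6209520137/67108864
(1,6): OLD=55831199897/1073741824 → NEW=0, ERR=55831199897/1073741824
(2,0): OLD=345487/16384 → NEW=0, ERR=345487/16384
(2,1): OLD=19806485/524288 → NEW=0, ERR=19806485/524288
(2,2): OLD=661048447/8388608 → NEW=0, ERR=661048447/8388608
(2,3): OLD=8323740231/67108864 → NEW=0, ERR=8323740231/67108864
(2,4): OLD=90429248375/536870912 → NEW=255, ERR=-46472834185/536870912
(2,5): OLD=395605250813/17179869184 → NEW=0, ERR=395605250813/17179869184
(2,6): OLD=14991944428475/274877906944 → NEW=0, ERR=14991944428475/274877906944
(3,0): OLD=483796127/8388608 → NEW=0, ERR=483796127/8388608
(3,1): OLD=10679102771/67108864 → NEW=255, ERR=-6433657549/67108864
(3,2): OLD=59754096841/536870912 → NEW=0, ERR=59754096841/536870912
(3,3): OLD=335327913135/2147483648 → NEW=255, ERR=-212280417105/2147483648
(3,4): OLD=2136278282399/274877906944 → NEW=0, ERR=2136278282399/274877906944
(3,5): OLD=137246148123213/2199023255552 → NEW=0, ERR=137246148123213/2199023255552
(3,6): OLD=3440625634724819/35184372088832 → NEW=0, ERR=3440625634724819/35184372088832
(4,0): OLD=82728992881/1073741824 → NEW=0, ERR=82728992881/1073741824
(4,1): OLD=1962329581373/17179869184 → NEW=0, ERR=1962329581373/17179869184
(4,2): OLD=32223256916915/274877906944 → NEW=0, ERR=32223256916915/274877906944
(4,3): OLD=184299411005857/2199023255552 → NEW=0, ERR=184299411005857/2199023255552
(4,4): OLD=1664564455016339/17592186044416 → NEW=0, ERR=1664564455016339/17592186044416
(4,5): OLD=74152312322315539/562949953421312 → NEW=255, ERR=-69399925800119021/562949953421312
(4,6): OLD=148844757267370613/9007199254740992 → NEW=0, ERR=148844757267370613/9007199254740992
(5,0): OLD=41367488403719/274877906944 → NEW=255, ERR=-28726377867001/274877906944
(5,1): OLD=186408638562093/2199023255552 → NEW=0, ERR=186408638562093/2199023255552
(5,2): OLD=3335006885152971/17592186044416 → NEW=255, ERR=-1151000556173109/17592186044416
(5,3): OLD=11629726478696727/140737488355328 → NEW=0, ERR=11629726478696727/140737488355328
(5,4): OLD=1196555462676249245/9007199254740992 → NEW=255, ERR=-1100280347282703715/9007199254740992
(5,5): OLD=-3239394037667723571/72057594037927936 → NEW=0, ERR=-3239394037667723571/72057594037927936
(5,6): OLD=23970466222699944803/1152921504606846976 → NEW=0, ERR=23970466222699944803/1152921504606846976
Row 0: .......
Row 1: #.#..#.
Row 2: ....#..
Row 3: .#.#...
Row 4: .....#.
Row 5: #.#.#..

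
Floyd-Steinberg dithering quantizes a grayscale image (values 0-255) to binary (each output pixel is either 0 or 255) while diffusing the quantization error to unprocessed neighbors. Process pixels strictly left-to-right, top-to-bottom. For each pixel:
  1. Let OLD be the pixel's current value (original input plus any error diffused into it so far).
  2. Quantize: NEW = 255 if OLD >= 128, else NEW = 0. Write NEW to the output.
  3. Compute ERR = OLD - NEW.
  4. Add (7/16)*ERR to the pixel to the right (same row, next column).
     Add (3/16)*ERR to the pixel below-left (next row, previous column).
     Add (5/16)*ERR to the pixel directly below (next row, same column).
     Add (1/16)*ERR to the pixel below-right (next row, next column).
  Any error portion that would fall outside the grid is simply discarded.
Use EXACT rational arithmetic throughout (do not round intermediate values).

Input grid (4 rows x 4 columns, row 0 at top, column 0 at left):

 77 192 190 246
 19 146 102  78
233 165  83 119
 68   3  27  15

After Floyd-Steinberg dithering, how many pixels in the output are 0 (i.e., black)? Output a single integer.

(0,0): OLD=77 → NEW=0, ERR=77
(0,1): OLD=3611/16 → NEW=255, ERR=-469/16
(0,2): OLD=45357/256 → NEW=255, ERR=-19923/256
(0,3): OLD=868155/4096 → NEW=255, ERR=-176325/4096
(1,0): OLD=9617/256 → NEW=0, ERR=9617/256
(1,1): OLD=293879/2048 → NEW=255, ERR=-228361/2048
(1,2): OLD=1244739/65536 → NEW=0, ERR=1244739/65536
(1,3): OLD=71295813/1048576 → NEW=0, ERR=71295813/1048576
(2,0): OLD=7334541/32768 → NEW=255, ERR=-1021299/32768
(2,1): OLD=128375263/1048576 → NEW=0, ERR=128375263/1048576
(2,2): OLD=310960187/2097152 → NEW=255, ERR=-223813573/2097152
(2,3): OLD=3179072175/33554432 → NEW=0, ERR=3179072175/33554432
(3,0): OLD=1362568637/16777216 → NEW=0, ERR=1362568637/16777216
(3,1): OLD=14718877027/268435456 → NEW=0, ERR=14718877027/268435456
(3,2): OLD=184917368989/4294967296 → NEW=0, ERR=184917368989/4294967296
(3,3): OLD=3901449728459/68719476736 → NEW=0, ERR=3901449728459/68719476736
Output grid:
  Row 0: .###  (1 black, running=1)
  Row 1: .#..  (3 black, running=4)
  Row 2: #.#.  (2 black, running=6)
  Row 3: ....  (4 black, running=10)

Answer: 10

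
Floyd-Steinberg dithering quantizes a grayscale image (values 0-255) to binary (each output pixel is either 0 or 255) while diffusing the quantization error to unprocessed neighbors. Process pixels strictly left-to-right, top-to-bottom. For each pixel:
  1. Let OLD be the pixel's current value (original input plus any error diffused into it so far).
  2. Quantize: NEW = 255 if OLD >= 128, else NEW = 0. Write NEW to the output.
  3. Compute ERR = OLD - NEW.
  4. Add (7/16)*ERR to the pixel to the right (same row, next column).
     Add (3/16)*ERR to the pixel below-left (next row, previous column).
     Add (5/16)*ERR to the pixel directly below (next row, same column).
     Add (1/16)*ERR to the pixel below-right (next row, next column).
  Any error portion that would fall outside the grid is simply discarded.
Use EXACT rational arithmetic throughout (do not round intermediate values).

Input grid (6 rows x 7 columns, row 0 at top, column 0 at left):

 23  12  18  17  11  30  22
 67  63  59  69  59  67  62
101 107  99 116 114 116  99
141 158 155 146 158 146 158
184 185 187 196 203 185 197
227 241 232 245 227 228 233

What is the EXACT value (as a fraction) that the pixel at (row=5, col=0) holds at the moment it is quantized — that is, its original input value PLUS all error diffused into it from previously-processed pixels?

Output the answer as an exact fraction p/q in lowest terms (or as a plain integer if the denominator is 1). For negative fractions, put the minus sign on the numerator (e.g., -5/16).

(0,0): OLD=23 → NEW=0, ERR=23
(0,1): OLD=353/16 → NEW=0, ERR=353/16
(0,2): OLD=7079/256 → NEW=0, ERR=7079/256
(0,3): OLD=119185/4096 → NEW=0, ERR=119185/4096
(0,4): OLD=1555191/65536 → NEW=0, ERR=1555191/65536
(0,5): OLD=42343617/1048576 → NEW=0, ERR=42343617/1048576
(0,6): OLD=665504071/16777216 → NEW=0, ERR=665504071/16777216
(1,0): OLD=20051/256 → NEW=0, ERR=20051/256
(1,1): OLD=226885/2048 → NEW=0, ERR=226885/2048
(1,2): OLD=8057257/65536 → NEW=0, ERR=8057257/65536
(1,3): OLD=36191285/262144 → NEW=255, ERR=-30655435/262144
(1,4): OLD=413461055/16777216 → NEW=0, ERR=413461055/16777216
(1,5): OLD=13330766703/134217728 → NEW=0, ERR=13330766703/134217728
(1,6): OLD=258499498913/2147483648 → NEW=0, ERR=258499498913/2147483648
(2,0): OLD=4792263/32768 → NEW=255, ERR=-3563577/32768
(2,1): OLD=127913981/1048576 → NEW=0, ERR=127913981/1048576
(2,2): OLD=2949222711/16777216 → NEW=255, ERR=-1328967369/16777216
(2,3): OLD=7664521535/134217728 → NEW=0, ERR=7664521535/134217728
(2,4): OLD=169649973103/1073741824 → NEW=255, ERR=-104154192017/1073741824
(2,5): OLD=4422453810469/34359738368 → NEW=255, ERR=-4339279473371/34359738368
(2,6): OLD=48143505450323/549755813888 → NEW=0, ERR=48143505450323/549755813888
(3,0): OLD=2179157079/16777216 → NEW=255, ERR=-2099033001/16777216
(3,1): OLD=16070617995/134217728 → NEW=0, ERR=16070617995/134217728
(3,2): OLD=215781075409/1073741824 → NEW=255, ERR=-58023089711/1073741824
(3,3): OLD=502790911655/4294967296 → NEW=0, ERR=502790911655/4294967296
(3,4): OLD=87297318017111/549755813888 → NEW=255, ERR=-52890414524329/549755813888
(3,5): OLD=328978945870325/4398046511104 → NEW=0, ERR=328978945870325/4398046511104
(3,6): OLD=14791426646584619/70368744177664 → NEW=255, ERR=-3152603118719701/70368744177664
(4,0): OLD=359387525177/2147483648 → NEW=255, ERR=-188220805063/2147483648
(4,1): OLD=5707840639845/34359738368 → NEW=255, ERR=-3053892643995/34359738368
(4,2): OLD=88324454421771/549755813888 → NEW=255, ERR=-51863278119669/549755813888
(4,3): OLD=747199201734633/4398046511104 → NEW=255, ERR=-374302658596887/4398046511104
(4,4): OLD=5525457304030059/35184372088832 → NEW=255, ERR=-3446557578622101/35184372088832
(4,5): OLD=170130209919528811/1125899906842624 → NEW=255, ERR=-116974266325340309/1125899906842624
(4,6): OLD=2562027002735795805/18014398509481984 → NEW=255, ERR=-2031644617182110115/18014398509481984
(5,0): OLD=100575227415551/549755813888 → NEW=255, ERR=-39612505125889/549755813888
Target (5,0): original=227, with diffused error = 100575227415551/549755813888

Answer: 100575227415551/549755813888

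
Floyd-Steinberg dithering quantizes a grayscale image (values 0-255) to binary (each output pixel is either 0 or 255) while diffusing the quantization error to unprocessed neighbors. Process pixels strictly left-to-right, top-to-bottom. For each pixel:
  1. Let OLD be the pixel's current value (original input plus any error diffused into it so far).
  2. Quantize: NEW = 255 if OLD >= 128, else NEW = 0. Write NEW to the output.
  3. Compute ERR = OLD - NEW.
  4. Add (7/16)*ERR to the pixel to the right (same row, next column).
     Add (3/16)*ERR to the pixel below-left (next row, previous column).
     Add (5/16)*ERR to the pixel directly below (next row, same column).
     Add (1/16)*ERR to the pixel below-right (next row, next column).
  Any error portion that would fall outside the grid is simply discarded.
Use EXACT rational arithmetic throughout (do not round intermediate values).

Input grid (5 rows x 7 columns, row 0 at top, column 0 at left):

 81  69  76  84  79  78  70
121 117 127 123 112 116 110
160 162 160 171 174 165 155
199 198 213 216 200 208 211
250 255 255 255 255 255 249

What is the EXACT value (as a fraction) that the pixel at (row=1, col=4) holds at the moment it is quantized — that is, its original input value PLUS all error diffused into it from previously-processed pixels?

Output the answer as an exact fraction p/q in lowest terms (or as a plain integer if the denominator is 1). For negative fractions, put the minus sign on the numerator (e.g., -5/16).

(0,0): OLD=81 → NEW=0, ERR=81
(0,1): OLD=1671/16 → NEW=0, ERR=1671/16
(0,2): OLD=31153/256 → NEW=0, ERR=31153/256
(0,3): OLD=562135/4096 → NEW=255, ERR=-482345/4096
(0,4): OLD=1800929/65536 → NEW=0, ERR=1800929/65536
(0,5): OLD=94395431/1048576 → NEW=0, ERR=94395431/1048576
(0,6): OLD=1835173137/16777216 → NEW=0, ERR=1835173137/16777216
(1,0): OLD=42469/256 → NEW=255, ERR=-22811/256
(1,1): OLD=283715/2048 → NEW=255, ERR=-238525/2048
(1,2): OLD=6456703/65536 → NEW=0, ERR=6456703/65536
(1,3): OLD=37240531/262144 → NEW=255, ERR=-29606189/262144
(1,4): OLD=1353855193/16777216 → NEW=0, ERR=1353855193/16777216
Target (1,4): original=112, with diffused error = 1353855193/16777216

Answer: 1353855193/16777216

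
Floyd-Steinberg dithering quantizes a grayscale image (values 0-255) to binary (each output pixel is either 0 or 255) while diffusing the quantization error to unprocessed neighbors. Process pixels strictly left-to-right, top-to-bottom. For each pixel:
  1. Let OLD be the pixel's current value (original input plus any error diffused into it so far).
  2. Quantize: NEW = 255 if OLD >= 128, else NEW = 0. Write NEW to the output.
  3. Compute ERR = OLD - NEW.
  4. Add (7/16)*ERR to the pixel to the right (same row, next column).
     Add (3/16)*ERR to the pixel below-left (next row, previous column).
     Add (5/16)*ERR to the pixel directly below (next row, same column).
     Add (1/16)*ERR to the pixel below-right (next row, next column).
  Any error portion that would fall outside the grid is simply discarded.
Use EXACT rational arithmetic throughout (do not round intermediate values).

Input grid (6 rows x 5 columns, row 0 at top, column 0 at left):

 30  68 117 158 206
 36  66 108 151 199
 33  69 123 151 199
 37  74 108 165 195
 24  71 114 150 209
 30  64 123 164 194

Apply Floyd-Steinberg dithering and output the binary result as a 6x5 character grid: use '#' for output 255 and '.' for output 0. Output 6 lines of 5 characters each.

(0,0): OLD=30 → NEW=0, ERR=30
(0,1): OLD=649/8 → NEW=0, ERR=649/8
(0,2): OLD=19519/128 → NEW=255, ERR=-13121/128
(0,3): OLD=231737/2048 → NEW=0, ERR=231737/2048
(0,4): OLD=8372367/32768 → NEW=255, ERR=16527/32768
(1,0): OLD=7755/128 → NEW=0, ERR=7755/128
(1,1): OLD=102925/1024 → NEW=0, ERR=102925/1024
(1,2): OLD=4791569/32768 → NEW=255, ERR=-3564271/32768
(1,3): OLD=17361789/131072 → NEW=255, ERR=-16061571/131072
(1,4): OLD=320063959/2097152 → NEW=255, ERR=-214709801/2097152
(2,0): OLD=1159647/16384 → NEW=0, ERR=1159647/16384
(2,1): OLD=60171397/524288 → NEW=0, ERR=60171397/524288
(2,2): OLD=1027815631/8388608 → NEW=0, ERR=1027815631/8388608
(2,3): OLD=18832912637/134217728 → NEW=255, ERR=-15392608003/134217728
(2,4): OLD=234446804907/2147483648 → NEW=0, ERR=234446804907/2147483648
(3,0): OLD=676436207/8388608 → NEW=0, ERR=676436207/8388608
(3,1): OLD=11579031619/67108864 → NEW=255, ERR=-5533728701/67108864
(3,2): OLD=205907336273/2147483648 → NEW=0, ERR=205907336273/2147483648
(3,3): OLD=855720095081/4294967296 → NEW=255, ERR=-239496565399/4294967296
(3,4): OLD=13575726598701/68719476736 → NEW=255, ERR=-3947739968979/68719476736
(4,0): OLD=36226065953/1073741824 → NEW=0, ERR=36226065953/1073741824
(4,1): OLD=2852199433121/34359738368 → NEW=0, ERR=2852199433121/34359738368
(4,2): OLD=90528959052431/549755813888 → NEW=255, ERR=-49658773489009/549755813888
(4,3): OLD=776491255883169/8796093022208 → NEW=0, ERR=776491255883169/8796093022208
(4,4): OLD=31832531311362023/140737488355328 → NEW=255, ERR=-4055528219246617/140737488355328
(5,0): OLD=30845443268483/549755813888 → NEW=0, ERR=30845443268483/549755813888
(5,1): OLD=438307718125641/4398046511104 → NEW=0, ERR=438307718125641/4398046511104
(5,2): OLD=22533954064872081/140737488355328 → NEW=255, ERR=-13354105465736559/140737488355328
(5,3): OLD=78264125245988031/562949953421312 → NEW=255, ERR=-65288112876446529/562949953421312
(5,4): OLD=1258964741276217221/9007199254740992 → NEW=255, ERR=-1037871068682735739/9007199254740992
Row 0: ..#.#
Row 1: ..###
Row 2: ...#.
Row 3: .#.##
Row 4: ..#.#
Row 5: ..###

Answer: ..#.#
..###
...#.
.#.##
..#.#
..###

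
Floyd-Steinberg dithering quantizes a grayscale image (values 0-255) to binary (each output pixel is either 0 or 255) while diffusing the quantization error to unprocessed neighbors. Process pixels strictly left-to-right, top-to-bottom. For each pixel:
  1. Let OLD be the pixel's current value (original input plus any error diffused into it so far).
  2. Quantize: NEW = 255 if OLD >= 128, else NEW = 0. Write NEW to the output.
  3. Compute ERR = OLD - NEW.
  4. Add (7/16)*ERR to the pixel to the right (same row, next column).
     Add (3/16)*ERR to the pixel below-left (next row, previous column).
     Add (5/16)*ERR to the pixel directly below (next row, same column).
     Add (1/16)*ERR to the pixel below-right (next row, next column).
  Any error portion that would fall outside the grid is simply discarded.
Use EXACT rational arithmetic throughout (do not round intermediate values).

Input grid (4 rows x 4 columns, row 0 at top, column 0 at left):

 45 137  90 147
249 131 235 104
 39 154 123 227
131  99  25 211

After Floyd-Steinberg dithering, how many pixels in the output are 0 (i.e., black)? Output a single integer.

(0,0): OLD=45 → NEW=0, ERR=45
(0,1): OLD=2507/16 → NEW=255, ERR=-1573/16
(0,2): OLD=12029/256 → NEW=0, ERR=12029/256
(0,3): OLD=686315/4096 → NEW=255, ERR=-358165/4096
(1,0): OLD=62625/256 → NEW=255, ERR=-2655/256
(1,1): OLD=219879/2048 → NEW=0, ERR=219879/2048
(1,2): OLD=17964403/65536 → NEW=255, ERR=1252723/65536
(1,3): OLD=92247189/1048576 → NEW=0, ERR=92247189/1048576
(2,0): OLD=1831389/32768 → NEW=0, ERR=1831389/32768
(2,1): OLD=225379279/1048576 → NEW=255, ERR=-42007601/1048576
(2,2): OLD=282385227/2097152 → NEW=255, ERR=-252388533/2097152
(2,3): OLD=6812695359/33554432 → NEW=255, ERR=-1743684801/33554432
(3,0): OLD=2364814733/16777216 → NEW=255, ERR=-1913375347/16777216
(3,1): OLD=4701221011/268435456 → NEW=0, ERR=4701221011/268435456
(3,2): OLD=-73848312723/4294967296 → NEW=0, ERR=-73848312723/4294967296
(3,3): OLD=12350021414011/68719476736 → NEW=255, ERR=-5173445153669/68719476736
Output grid:
  Row 0: .#.#  (2 black, running=2)
  Row 1: #.#.  (2 black, running=4)
  Row 2: .###  (1 black, running=5)
  Row 3: #..#  (2 black, running=7)

Answer: 7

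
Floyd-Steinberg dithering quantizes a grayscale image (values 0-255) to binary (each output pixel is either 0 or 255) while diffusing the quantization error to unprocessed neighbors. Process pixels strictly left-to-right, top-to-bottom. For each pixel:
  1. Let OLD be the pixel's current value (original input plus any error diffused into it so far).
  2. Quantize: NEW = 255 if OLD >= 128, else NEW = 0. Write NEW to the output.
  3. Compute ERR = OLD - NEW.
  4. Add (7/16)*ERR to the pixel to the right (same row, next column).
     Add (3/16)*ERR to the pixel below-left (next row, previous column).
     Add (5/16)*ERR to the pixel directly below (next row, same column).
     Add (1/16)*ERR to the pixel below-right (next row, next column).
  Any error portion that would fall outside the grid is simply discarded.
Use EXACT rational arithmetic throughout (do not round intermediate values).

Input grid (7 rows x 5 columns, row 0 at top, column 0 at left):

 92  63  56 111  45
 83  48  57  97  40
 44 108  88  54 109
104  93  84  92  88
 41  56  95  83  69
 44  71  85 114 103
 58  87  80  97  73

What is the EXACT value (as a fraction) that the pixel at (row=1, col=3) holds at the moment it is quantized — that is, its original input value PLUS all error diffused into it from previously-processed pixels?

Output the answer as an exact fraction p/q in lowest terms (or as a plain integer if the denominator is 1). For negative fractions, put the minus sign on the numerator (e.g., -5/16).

Answer: 7572209/65536

Derivation:
(0,0): OLD=92 → NEW=0, ERR=92
(0,1): OLD=413/4 → NEW=0, ERR=413/4
(0,2): OLD=6475/64 → NEW=0, ERR=6475/64
(0,3): OLD=158989/1024 → NEW=255, ERR=-102131/1024
(0,4): OLD=22363/16384 → NEW=0, ERR=22363/16384
(1,0): OLD=8391/64 → NEW=255, ERR=-7929/64
(1,1): OLD=26001/512 → NEW=0, ERR=26001/512
(1,2): OLD=1615237/16384 → NEW=0, ERR=1615237/16384
(1,3): OLD=7572209/65536 → NEW=0, ERR=7572209/65536
Target (1,3): original=97, with diffused error = 7572209/65536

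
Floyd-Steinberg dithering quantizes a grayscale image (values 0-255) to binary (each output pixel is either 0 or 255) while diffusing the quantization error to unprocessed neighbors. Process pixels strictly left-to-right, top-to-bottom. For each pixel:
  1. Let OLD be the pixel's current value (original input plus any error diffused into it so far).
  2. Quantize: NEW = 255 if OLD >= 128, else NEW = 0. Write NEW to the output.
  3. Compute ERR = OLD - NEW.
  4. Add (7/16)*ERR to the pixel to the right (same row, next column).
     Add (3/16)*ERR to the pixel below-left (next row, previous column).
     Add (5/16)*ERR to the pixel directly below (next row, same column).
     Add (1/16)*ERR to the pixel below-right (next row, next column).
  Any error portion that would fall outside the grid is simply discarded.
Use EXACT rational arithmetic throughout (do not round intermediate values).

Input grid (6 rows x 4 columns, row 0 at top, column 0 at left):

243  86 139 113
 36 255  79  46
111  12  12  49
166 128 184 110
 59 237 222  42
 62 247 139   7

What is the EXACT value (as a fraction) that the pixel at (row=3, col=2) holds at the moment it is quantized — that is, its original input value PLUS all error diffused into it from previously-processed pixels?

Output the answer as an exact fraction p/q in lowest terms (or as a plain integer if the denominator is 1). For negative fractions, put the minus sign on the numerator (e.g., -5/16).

Answer: 202335986117/1073741824

Derivation:
(0,0): OLD=243 → NEW=255, ERR=-12
(0,1): OLD=323/4 → NEW=0, ERR=323/4
(0,2): OLD=11157/64 → NEW=255, ERR=-5163/64
(0,3): OLD=79571/1024 → NEW=0, ERR=79571/1024
(1,0): OLD=3033/64 → NEW=0, ERR=3033/64
(1,1): OLD=145967/512 → NEW=255, ERR=15407/512
(1,2): OLD=1418395/16384 → NEW=0, ERR=1418395/16384
(1,3): OLD=27031341/262144 → NEW=0, ERR=27031341/262144
(2,0): OLD=1076853/8192 → NEW=255, ERR=-1012107/8192
(2,1): OLD=-3527017/262144 → NEW=0, ERR=-3527017/262144
(2,2): OLD=28512067/524288 → NEW=0, ERR=28512067/524288
(2,3): OLD=926328311/8388608 → NEW=0, ERR=926328311/8388608
(3,0): OLD=523736293/4194304 → NEW=0, ERR=523736293/4194304
(3,1): OLD=12140018107/67108864 → NEW=255, ERR=-4972742213/67108864
(3,2): OLD=202335986117/1073741824 → NEW=255, ERR=-71468179003/1073741824
Target (3,2): original=184, with diffused error = 202335986117/1073741824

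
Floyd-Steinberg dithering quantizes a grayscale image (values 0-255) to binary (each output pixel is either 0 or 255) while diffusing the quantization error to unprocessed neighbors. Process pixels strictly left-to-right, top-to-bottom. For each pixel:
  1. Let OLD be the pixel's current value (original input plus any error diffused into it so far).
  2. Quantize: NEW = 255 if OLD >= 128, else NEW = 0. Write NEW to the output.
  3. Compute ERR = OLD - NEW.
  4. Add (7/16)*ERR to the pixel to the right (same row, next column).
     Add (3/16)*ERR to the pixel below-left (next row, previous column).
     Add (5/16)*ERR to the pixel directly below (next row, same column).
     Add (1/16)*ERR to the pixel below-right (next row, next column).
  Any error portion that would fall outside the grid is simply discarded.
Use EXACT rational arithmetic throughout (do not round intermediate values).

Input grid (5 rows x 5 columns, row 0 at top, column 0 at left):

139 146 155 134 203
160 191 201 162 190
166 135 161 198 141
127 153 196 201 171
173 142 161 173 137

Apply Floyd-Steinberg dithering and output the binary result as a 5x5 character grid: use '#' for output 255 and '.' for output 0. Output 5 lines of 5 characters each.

(0,0): OLD=139 → NEW=255, ERR=-116
(0,1): OLD=381/4 → NEW=0, ERR=381/4
(0,2): OLD=12587/64 → NEW=255, ERR=-3733/64
(0,3): OLD=111085/1024 → NEW=0, ERR=111085/1024
(0,4): OLD=4103547/16384 → NEW=255, ERR=-74373/16384
(1,0): OLD=9063/64 → NEW=255, ERR=-7257/64
(1,1): OLD=78321/512 → NEW=255, ERR=-52239/512
(1,2): OLD=2693989/16384 → NEW=255, ERR=-1483931/16384
(1,3): OLD=9946961/65536 → NEW=255, ERR=-6764719/65536
(1,4): OLD=157498387/1048576 → NEW=255, ERR=-109888493/1048576
(2,0): OLD=912875/8192 → NEW=0, ERR=912875/8192
(2,1): OLD=33501865/262144 → NEW=0, ERR=33501865/262144
(2,2): OLD=683158523/4194304 → NEW=255, ERR=-386388997/4194304
(2,3): OLD=6719573761/67108864 → NEW=0, ERR=6719573761/67108864
(2,4): OLD=156343223495/1073741824 → NEW=255, ERR=-117460941625/1073741824
(3,0): OLD=779242203/4194304 → NEW=255, ERR=-290305317/4194304
(3,1): OLD=5111946591/33554432 → NEW=255, ERR=-3444433569/33554432
(3,2): OLD=160055406501/1073741824 → NEW=255, ERR=-113748758619/1073741824
(3,3): OLD=342897486053/2147483648 → NEW=255, ERR=-204710844187/2147483648
(3,4): OLD=3482956295721/34359738368 → NEW=0, ERR=3482956295721/34359738368
(4,0): OLD=70933154389/536870912 → NEW=255, ERR=-65968928171/536870912
(4,1): OLD=549302621685/17179869184 → NEW=0, ERR=549302621685/17179869184
(4,2): OLD=32323950432443/274877906944 → NEW=0, ERR=32323950432443/274877906944
(4,3): OLD=910586028059253/4398046511104 → NEW=255, ERR=-210915832272267/4398046511104
(4,4): OLD=9973951346800563/70368744177664 → NEW=255, ERR=-7970078418503757/70368744177664
Row 0: #.#.#
Row 1: #####
Row 2: ..#.#
Row 3: ####.
Row 4: #..##

Answer: #.#.#
#####
..#.#
####.
#..##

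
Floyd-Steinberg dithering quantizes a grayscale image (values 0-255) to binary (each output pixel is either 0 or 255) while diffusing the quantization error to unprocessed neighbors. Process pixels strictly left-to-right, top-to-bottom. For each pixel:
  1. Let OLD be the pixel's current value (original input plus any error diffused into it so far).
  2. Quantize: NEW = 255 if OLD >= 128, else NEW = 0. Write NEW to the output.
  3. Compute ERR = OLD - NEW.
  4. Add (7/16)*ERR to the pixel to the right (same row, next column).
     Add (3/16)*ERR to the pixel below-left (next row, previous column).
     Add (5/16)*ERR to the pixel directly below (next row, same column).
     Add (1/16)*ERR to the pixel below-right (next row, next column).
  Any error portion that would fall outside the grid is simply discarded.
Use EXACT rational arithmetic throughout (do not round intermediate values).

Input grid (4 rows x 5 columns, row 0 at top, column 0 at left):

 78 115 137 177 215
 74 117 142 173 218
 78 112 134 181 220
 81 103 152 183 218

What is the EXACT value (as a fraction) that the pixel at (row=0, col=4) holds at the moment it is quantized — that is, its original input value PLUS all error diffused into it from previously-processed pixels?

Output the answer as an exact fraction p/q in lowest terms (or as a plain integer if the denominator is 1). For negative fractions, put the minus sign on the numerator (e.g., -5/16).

(0,0): OLD=78 → NEW=0, ERR=78
(0,1): OLD=1193/8 → NEW=255, ERR=-847/8
(0,2): OLD=11607/128 → NEW=0, ERR=11607/128
(0,3): OLD=443745/2048 → NEW=255, ERR=-78495/2048
(0,4): OLD=6495655/32768 → NEW=255, ERR=-1860185/32768
Target (0,4): original=215, with diffused error = 6495655/32768

Answer: 6495655/32768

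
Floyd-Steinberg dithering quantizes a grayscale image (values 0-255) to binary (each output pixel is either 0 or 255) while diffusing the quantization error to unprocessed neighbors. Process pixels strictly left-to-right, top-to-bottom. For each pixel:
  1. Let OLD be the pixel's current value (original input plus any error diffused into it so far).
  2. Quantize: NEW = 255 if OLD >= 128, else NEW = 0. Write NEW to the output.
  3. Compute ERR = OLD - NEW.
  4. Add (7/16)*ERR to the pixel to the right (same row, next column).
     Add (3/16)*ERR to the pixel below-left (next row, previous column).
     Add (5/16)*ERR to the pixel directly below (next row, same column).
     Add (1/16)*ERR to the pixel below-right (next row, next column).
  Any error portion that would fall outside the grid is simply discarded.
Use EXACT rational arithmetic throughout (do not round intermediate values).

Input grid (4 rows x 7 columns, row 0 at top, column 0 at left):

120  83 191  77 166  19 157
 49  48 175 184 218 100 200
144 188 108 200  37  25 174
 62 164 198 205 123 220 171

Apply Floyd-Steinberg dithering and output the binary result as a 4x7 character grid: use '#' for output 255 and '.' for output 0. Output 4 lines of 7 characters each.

Answer: .##.#.#
..#.#.#
##.#..#
.###.##

Derivation:
(0,0): OLD=120 → NEW=0, ERR=120
(0,1): OLD=271/2 → NEW=255, ERR=-239/2
(0,2): OLD=4439/32 → NEW=255, ERR=-3721/32
(0,3): OLD=13377/512 → NEW=0, ERR=13377/512
(0,4): OLD=1453511/8192 → NEW=255, ERR=-635449/8192
(0,5): OLD=-1957775/131072 → NEW=0, ERR=-1957775/131072
(0,6): OLD=315548439/2097152 → NEW=255, ERR=-219225321/2097152
(1,0): OLD=2051/32 → NEW=0, ERR=2051/32
(1,1): OLD=6245/256 → NEW=0, ERR=6245/256
(1,2): OLD=1202297/8192 → NEW=255, ERR=-886663/8192
(1,3): OLD=4030461/32768 → NEW=0, ERR=4030461/32768
(1,4): OLD=516747311/2097152 → NEW=255, ERR=-18026449/2097152
(1,5): OLD=1126142575/16777216 → NEW=0, ERR=1126142575/16777216
(1,6): OLD=52550481185/268435456 → NEW=255, ERR=-15900560095/268435456
(2,0): OLD=690599/4096 → NEW=255, ERR=-353881/4096
(2,1): OLD=18551469/131072 → NEW=255, ERR=-14871891/131072
(2,2): OLD=103019111/2097152 → NEW=0, ERR=103019111/2097152
(2,3): OLD=4220351311/16777216 → NEW=255, ERR=-57838769/16777216
(2,4): OLD=7124103143/134217728 → NEW=0, ERR=7124103143/134217728
(2,5): OLD=247193966645/4294967296 → NEW=0, ERR=247193966645/4294967296
(2,6): OLD=12703794410179/68719476736 → NEW=255, ERR=-4819672157501/68719476736
(3,0): OLD=28786791/2097152 → NEW=0, ERR=28786791/2097152
(3,1): OLD=2321276683/16777216 → NEW=255, ERR=-1956913397/16777216
(3,2): OLD=20747736297/134217728 → NEW=255, ERR=-13477784343/134217728
(3,3): OLD=92885409803/536870912 → NEW=255, ERR=-44016672757/536870912
(3,4): OLD=7854193642087/68719476736 → NEW=0, ERR=7854193642087/68719476736
(3,5): OLD=152917977636821/549755813888 → NEW=255, ERR=12730245095381/549755813888
(3,6): OLD=1432097563895755/8796093022208 → NEW=255, ERR=-810906156767285/8796093022208
Row 0: .##.#.#
Row 1: ..#.#.#
Row 2: ##.#..#
Row 3: .###.##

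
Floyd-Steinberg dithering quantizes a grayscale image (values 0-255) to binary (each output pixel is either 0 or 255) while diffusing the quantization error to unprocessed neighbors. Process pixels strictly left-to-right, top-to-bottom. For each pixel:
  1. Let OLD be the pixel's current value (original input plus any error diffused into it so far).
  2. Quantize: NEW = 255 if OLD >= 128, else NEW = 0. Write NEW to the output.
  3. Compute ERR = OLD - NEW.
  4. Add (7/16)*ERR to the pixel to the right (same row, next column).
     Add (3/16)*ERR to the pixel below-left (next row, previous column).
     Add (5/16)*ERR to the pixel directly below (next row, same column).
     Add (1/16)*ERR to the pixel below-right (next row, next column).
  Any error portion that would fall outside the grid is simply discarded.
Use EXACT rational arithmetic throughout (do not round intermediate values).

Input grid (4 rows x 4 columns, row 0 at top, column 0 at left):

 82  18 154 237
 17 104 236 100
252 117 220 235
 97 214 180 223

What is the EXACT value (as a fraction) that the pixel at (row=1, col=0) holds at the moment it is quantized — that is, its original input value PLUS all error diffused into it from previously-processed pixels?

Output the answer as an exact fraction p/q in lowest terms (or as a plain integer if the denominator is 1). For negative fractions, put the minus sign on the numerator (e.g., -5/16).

Answer: 6749/128

Derivation:
(0,0): OLD=82 → NEW=0, ERR=82
(0,1): OLD=431/8 → NEW=0, ERR=431/8
(0,2): OLD=22729/128 → NEW=255, ERR=-9911/128
(0,3): OLD=415999/2048 → NEW=255, ERR=-106241/2048
(1,0): OLD=6749/128 → NEW=0, ERR=6749/128
Target (1,0): original=17, with diffused error = 6749/128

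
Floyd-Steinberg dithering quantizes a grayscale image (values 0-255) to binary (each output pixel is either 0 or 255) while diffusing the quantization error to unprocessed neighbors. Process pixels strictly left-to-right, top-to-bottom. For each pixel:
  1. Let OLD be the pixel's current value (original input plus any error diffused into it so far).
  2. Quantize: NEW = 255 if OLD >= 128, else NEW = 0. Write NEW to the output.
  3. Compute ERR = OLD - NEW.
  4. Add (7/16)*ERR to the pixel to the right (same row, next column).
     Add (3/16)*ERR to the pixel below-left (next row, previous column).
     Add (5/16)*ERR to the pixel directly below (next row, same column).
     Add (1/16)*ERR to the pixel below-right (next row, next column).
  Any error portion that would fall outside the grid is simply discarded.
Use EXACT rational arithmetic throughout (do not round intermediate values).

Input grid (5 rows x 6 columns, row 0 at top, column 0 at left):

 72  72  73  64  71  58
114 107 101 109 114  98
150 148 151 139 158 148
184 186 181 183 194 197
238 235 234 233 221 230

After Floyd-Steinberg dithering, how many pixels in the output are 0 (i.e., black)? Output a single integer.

(0,0): OLD=72 → NEW=0, ERR=72
(0,1): OLD=207/2 → NEW=0, ERR=207/2
(0,2): OLD=3785/32 → NEW=0, ERR=3785/32
(0,3): OLD=59263/512 → NEW=0, ERR=59263/512
(0,4): OLD=996473/8192 → NEW=0, ERR=996473/8192
(0,5): OLD=14577487/131072 → NEW=0, ERR=14577487/131072
(1,0): OLD=4989/32 → NEW=255, ERR=-3171/32
(1,1): OLD=31403/256 → NEW=0, ERR=31403/256
(1,2): OLD=1800615/8192 → NEW=255, ERR=-288345/8192
(1,3): OLD=5241963/32768 → NEW=255, ERR=-3113877/32768
(1,4): OLD=290508401/2097152 → NEW=255, ERR=-244265359/2097152
(1,5): OLD=2999772871/33554432 → NEW=0, ERR=2999772871/33554432
(2,0): OLD=581769/4096 → NEW=255, ERR=-462711/4096
(2,1): OLD=16268371/131072 → NEW=0, ERR=16268371/131072
(2,2): OLD=386192761/2097152 → NEW=255, ERR=-148580999/2097152
(2,3): OLD=910473009/16777216 → NEW=0, ERR=910473009/16777216
(2,4): OLD=83841706067/536870912 → NEW=255, ERR=-53060376493/536870912
(2,5): OLD=1077337581941/8589934592 → NEW=0, ERR=1077337581941/8589934592
(3,0): OLD=360647321/2097152 → NEW=255, ERR=-174126439/2097152
(3,1): OLD=2820528965/16777216 → NEW=255, ERR=-1457661115/16777216
(3,2): OLD=18626860143/134217728 → NEW=255, ERR=-15598660497/134217728
(3,3): OLD=1083653352637/8589934592 → NEW=0, ERR=1083653352637/8589934592
(3,4): OLD=16851037624509/68719476736 → NEW=255, ERR=-672428943171/68719476736
(3,5): OLD=248198563156211/1099511627776 → NEW=255, ERR=-32176901926669/1099511627776
(4,0): OLD=52549597623/268435456 → NEW=255, ERR=-15901443657/268435456
(4,1): OLD=665514172587/4294967296 → NEW=255, ERR=-429702487893/4294967296
(4,2): OLD=23657946489937/137438953472 → NEW=255, ERR=-11388986645423/137438953472
(4,3): OLD=499334178228661/2199023255552 → NEW=255, ERR=-61416751937099/2199023255552
(4,4): OLD=7322594183879877/35184372088832 → NEW=255, ERR=-1649420698772283/35184372088832
(4,5): OLD=112439956468325187/562949953421312 → NEW=255, ERR=-31112281654109373/562949953421312
Output grid:
  Row 0: ......  (6 black, running=6)
  Row 1: #.###.  (2 black, running=8)
  Row 2: #.#.#.  (3 black, running=11)
  Row 3: ###.##  (1 black, running=12)
  Row 4: ######  (0 black, running=12)

Answer: 12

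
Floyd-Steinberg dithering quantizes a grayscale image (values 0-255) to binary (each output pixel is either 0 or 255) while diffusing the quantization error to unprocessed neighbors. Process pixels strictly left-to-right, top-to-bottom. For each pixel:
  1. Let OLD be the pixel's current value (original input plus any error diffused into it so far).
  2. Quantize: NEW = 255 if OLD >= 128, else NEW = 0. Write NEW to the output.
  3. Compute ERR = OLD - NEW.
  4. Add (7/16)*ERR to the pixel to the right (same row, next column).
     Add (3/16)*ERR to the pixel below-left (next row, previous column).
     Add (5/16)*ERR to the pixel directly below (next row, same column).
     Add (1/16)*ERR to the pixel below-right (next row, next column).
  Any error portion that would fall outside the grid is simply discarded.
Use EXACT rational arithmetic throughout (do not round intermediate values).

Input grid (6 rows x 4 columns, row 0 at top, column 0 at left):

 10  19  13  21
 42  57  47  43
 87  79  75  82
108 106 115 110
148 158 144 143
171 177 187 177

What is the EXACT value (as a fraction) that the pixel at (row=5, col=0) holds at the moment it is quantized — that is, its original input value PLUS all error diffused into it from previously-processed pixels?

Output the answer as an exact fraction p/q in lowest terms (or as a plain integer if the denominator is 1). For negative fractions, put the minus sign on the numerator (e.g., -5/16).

(0,0): OLD=10 → NEW=0, ERR=10
(0,1): OLD=187/8 → NEW=0, ERR=187/8
(0,2): OLD=2973/128 → NEW=0, ERR=2973/128
(0,3): OLD=63819/2048 → NEW=0, ERR=63819/2048
(1,0): OLD=6337/128 → NEW=0, ERR=6337/128
(1,1): OLD=93127/1024 → NEW=0, ERR=93127/1024
(1,2): OLD=3321043/32768 → NEW=0, ERR=3321043/32768
(1,3): OLD=51658293/524288 → NEW=0, ERR=51658293/524288
(2,0): OLD=1958269/16384 → NEW=0, ERR=1958269/16384
(2,1): OLD=95320239/524288 → NEW=255, ERR=-38373201/524288
(2,2): OLD=103609067/1048576 → NEW=0, ERR=103609067/1048576
(2,3): OLD=2723851487/16777216 → NEW=255, ERR=-1554338593/16777216
(3,0): OLD=1104173101/8388608 → NEW=255, ERR=-1034921939/8388608
(3,1): OLD=7402020851/134217728 → NEW=0, ERR=7402020851/134217728
(3,2): OLD=317956902669/2147483648 → NEW=255, ERR=-229651427571/2147483648
(3,3): OLD=1389425897179/34359738368 → NEW=0, ERR=1389425897179/34359738368
(4,0): OLD=257239887337/2147483648 → NEW=0, ERR=257239887337/2147483648
(4,1): OLD=3433892621243/17179869184 → NEW=255, ERR=-946974020677/17179869184
(4,2): OLD=53598281734107/549755813888 → NEW=0, ERR=53598281734107/549755813888
(4,3): OLD=1685392580630637/8796093022208 → NEW=255, ERR=-557611140032403/8796093022208
(5,0): OLD=54452795518873/274877906944 → NEW=255, ERR=-15641070751847/274877906944
Target (5,0): original=171, with diffused error = 54452795518873/274877906944

Answer: 54452795518873/274877906944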